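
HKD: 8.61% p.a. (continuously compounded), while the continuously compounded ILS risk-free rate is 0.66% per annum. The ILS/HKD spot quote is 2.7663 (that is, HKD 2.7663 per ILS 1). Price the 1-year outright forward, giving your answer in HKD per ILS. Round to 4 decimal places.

2.9952

T = 1 year.
HKD growth factor: e^(0.0861×1) = 1.0899153.
ILS growth factor: e^(0.0066×1) = 1.0066218.
Forward (HKD per ILS) = 2.7663 × 1.0899153 / 1.0066218 = 2.995199.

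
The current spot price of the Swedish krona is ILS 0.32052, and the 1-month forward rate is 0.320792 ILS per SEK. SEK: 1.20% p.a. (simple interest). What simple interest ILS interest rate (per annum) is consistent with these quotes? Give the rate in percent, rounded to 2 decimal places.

2.22%

T = 1/12 years.
CIP gives F = S · g_ILS/g_SEK, so g_ILS/g_SEK = 0.320792/0.32052 = 1.0008486.
SEK growth factor: 1 + 0.0120×1/12 = 1.001000.
So the ILS growth factor = 1.0018494.
r = (1.0018494 − 1)/(1/12) = 0.022193 → 2.22%.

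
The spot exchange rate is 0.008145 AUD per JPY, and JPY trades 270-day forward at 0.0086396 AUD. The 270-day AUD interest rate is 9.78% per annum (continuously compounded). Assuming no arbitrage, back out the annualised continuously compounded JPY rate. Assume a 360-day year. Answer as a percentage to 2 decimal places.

1.92%

T = 270/360 years.
F/S = 0.0086396/0.008145 = 1.0607244 = (growth of AUD) / (growth of JPY).
The AUD side grows by e^(0.0978×270/360) = 1.0761071.
So the JPY growth factor = 1.0145021.
Take logs: ln 1.0145021 / (270/360) = 0.019197, so 1.92%.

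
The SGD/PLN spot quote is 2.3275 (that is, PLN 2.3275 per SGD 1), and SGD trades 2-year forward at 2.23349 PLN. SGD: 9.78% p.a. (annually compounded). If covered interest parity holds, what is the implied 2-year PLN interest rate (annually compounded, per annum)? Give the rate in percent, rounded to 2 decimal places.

T = 2 years.
F/S = 2.23349/2.3275 = 0.9596090 = (growth of PLN) / (growth of SGD).
SGD growth factor: (1 + 0.0978)^2 = 1.2051648.
Hence g_PLN = 1.156487.
r = 1.156487^(1/2) − 1 = 0.075401 → 7.54%.

7.54%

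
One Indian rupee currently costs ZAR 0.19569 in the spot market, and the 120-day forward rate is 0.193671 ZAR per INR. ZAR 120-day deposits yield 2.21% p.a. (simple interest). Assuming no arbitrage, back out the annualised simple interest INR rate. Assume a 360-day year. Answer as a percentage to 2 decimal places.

T = 120/360 years.
F/S = 0.193671/0.19569 = 0.9896827 = (growth of ZAR) / (growth of INR).
The ZAR side grows by 1 + 0.0221×120/360 = 1.0073667.
So the INR growth factor = 1.0178684.
r = (1.0178684 − 1)/(120/360) = 0.053605 → 5.36%.

5.36%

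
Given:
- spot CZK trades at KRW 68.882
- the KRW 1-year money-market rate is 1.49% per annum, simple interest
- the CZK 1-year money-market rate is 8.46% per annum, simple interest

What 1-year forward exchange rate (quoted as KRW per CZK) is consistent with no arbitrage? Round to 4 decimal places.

64.4554

T = 1 year.
Growth of 1 KRW over T: 1 + 0.0149×1 = 1.014900.
CZK accumulates by 1 + 0.0846×1 = 1.084600.
Forward (KRW per CZK) = 68.882 × 1.014900 / 1.084600 = 64.455414.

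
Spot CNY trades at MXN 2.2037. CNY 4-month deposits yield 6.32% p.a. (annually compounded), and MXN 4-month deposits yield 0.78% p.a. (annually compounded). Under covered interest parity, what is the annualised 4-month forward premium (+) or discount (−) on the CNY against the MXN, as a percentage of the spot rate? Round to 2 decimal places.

-5.30%

T = 4/12 years.
No-arbitrage forward: 2.2037 × 1.0025933 / 1.0206378 = 2.1647394 MXN/CNY.
Annualised premium = (F − S)/S × (1/T) = (2.1647394 − 2.2037)/2.2037 ÷ (4/12) = -5.30%.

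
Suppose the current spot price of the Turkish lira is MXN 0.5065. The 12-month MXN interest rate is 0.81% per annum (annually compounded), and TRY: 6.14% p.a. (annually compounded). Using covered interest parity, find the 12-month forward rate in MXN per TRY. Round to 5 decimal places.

0.48107

T = 1 year.
MXN accumulates by (1 + 0.0081)^1 = 1.008100.
TRY accumulates by (1 + 0.0614)^1 = 1.061400.
So F = 0.5065 × 1.008100 / 1.061400 = 0.4810652 (MXN/TRY).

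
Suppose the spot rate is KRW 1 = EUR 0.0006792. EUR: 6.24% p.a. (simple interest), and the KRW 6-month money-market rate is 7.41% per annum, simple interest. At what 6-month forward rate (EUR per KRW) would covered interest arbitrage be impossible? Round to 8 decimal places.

0.00067537

T = 6/12 years.
Growth of 1 EUR over T: 1 + 0.0624×6/12 = 1.031200.
KRW growth factor: 1 + 0.0741×6/12 = 1.037050.
Forward (EUR per KRW) = 0.0006792 × 1.031200 / 1.037050 = 0.0006753686.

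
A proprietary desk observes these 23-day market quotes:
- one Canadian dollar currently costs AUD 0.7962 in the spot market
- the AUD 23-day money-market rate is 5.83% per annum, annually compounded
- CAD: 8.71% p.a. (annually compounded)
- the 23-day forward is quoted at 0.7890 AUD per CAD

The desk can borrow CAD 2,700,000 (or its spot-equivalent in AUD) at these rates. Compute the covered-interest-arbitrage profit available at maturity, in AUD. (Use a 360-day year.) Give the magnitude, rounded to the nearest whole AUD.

AUD 15,840

T = 23/360 years.
Keep in CAD, deliver into the forward: 2,700,000·1.005349851·0.7890 = AUD 2,141,696.79.
Swap to AUD now, deposit: 2,700,000·0.7962·1.003626751 = AUD 2,157,536.57.
The quoted forward undervalues CAD, so borrow CAD, convert to AUD at spot, deposit the AUD at 5.83%, and buy CAD forward at 0.7890 to cover the loan.
Arbitrage profit = |2,141,696.79 − 2,157,536.57| = AUD 15,840.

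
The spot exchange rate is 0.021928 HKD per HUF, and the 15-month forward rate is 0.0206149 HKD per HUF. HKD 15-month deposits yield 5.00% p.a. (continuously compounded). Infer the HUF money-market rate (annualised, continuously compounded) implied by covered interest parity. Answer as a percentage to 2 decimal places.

9.94%

T = 15/12 years.
By CIP, F/S equals the HKD-to-HUF growth ratio: 0.0206149/0.021928 = 0.9401177.
The HKD side grows by e^(0.0500×15/12) = 1.0644945.
Hence g_HUF = 1.1322992.
r = ln(1.1322992)/(15/12) = 0.099400 → 9.94%.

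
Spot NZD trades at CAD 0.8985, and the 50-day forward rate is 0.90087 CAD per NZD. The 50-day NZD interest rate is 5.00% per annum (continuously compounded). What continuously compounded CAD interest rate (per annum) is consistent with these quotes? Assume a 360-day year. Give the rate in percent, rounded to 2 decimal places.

6.90%

T = 50/360 years.
By CIP, F/S equals the CAD-to-NZD growth ratio: 0.90087/0.8985 = 1.0026377.
The NZD side grows by e^(0.0500×50/360) = 1.0069686.
So the CAD growth factor = 1.0096247.
Take logs: ln 1.0096247 / (50/360) = 0.068966, so 6.90%.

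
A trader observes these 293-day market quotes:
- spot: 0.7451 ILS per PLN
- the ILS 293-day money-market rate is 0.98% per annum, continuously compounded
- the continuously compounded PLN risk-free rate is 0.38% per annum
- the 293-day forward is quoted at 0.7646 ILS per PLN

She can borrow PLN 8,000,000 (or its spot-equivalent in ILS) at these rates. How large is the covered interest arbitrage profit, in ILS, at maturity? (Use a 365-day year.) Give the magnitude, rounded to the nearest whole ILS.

T = 293/365 years.
Invest the PLN and cover forward: 8,000,000 × 1.003055068 × 0.7646 = ILS 6,135,487.24.
Convert at spot and invest in ILS: 8,000,000 × 0.7451 × 1.007897874 = ILS 6,007,877.65.
The quoted forward overvalues PLN, so borrow ILS, buy PLN at spot, deposit the PLN at 0.38%, and sell the proceeds forward at 0.7646.
Profit = 6,135,487.24 − 6,007,877.65 = ILS 127,610.

ILS 127,610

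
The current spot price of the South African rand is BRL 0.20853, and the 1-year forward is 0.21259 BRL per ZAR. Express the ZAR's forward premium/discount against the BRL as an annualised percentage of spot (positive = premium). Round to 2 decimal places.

T = 1 year.
(F − S)/S = (0.21259 − 0.20853)/0.20853 = 0.0194696.
×(1/T) gives 1.95% p.a.

+1.95%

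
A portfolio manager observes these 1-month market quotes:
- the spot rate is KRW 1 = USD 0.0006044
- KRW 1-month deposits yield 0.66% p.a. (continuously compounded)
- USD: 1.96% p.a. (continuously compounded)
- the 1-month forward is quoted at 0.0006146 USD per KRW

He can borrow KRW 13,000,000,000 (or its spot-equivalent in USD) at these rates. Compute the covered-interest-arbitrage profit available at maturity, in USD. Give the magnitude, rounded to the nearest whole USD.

USD 124,152

T = 1/12 years.
Route A — deposit KRW, sell forward: 13,000,000,000 × 1.000550151 × 0.0006146 = USD 7,994,195.60.
Route B — convert at spot, deposit USD: 13,000,000,000 × 0.0006044 × 1.001634668 = USD 7,870,043.91.
The quoted forward overvalues KRW, so borrow USD, buy KRW at spot, deposit the KRW at 0.66%, and sell the proceeds forward at 0.0006146.
Profit = 7,994,195.60 − 7,870,043.91 = USD 124,152.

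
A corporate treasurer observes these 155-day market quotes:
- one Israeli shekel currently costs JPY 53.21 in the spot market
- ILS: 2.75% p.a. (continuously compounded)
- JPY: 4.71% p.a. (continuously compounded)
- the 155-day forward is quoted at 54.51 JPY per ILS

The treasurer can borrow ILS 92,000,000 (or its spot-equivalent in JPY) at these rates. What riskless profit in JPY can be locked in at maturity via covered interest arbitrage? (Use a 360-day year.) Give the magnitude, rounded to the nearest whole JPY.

T = 155/360 years.
Route A — deposit ILS, sell forward: 92,000,000 × 1.01191065134 × 54.51 = JPY 5,074,650,963.62.
Route B — convert at spot, deposit JPY: 92,000,000 × 53.21 × 1.020486185992 = JPY 4,995,606,436.01.
The quoted forward overvalues ILS, so borrow JPY, buy ILS at spot, deposit the ILS at 2.75%, and sell the proceeds forward at 54.51.
Arbitrage profit = |5,074,650,963.62 − 4,995,606,436.01| = JPY 79,044,528.

JPY 79,044,528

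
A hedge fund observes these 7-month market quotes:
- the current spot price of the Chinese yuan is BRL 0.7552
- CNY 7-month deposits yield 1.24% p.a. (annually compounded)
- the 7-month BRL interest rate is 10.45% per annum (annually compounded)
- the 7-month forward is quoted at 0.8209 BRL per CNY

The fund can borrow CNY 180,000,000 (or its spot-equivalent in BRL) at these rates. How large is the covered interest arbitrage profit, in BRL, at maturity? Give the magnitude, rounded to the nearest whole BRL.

BRL 4,777,660

T = 7/12 years.
Route A — deposit CNY, sell forward: 180,000,000 × 1.00721475583 × 0.8209 = BRL 148,828,066.75.
Route B — convert at spot, deposit BRL: 180,000,000 × 0.7552 × 1.05969284853 = BRL 144,050,407.06.
The quoted forward overvalues CNY, so borrow BRL, buy CNY at spot, deposit the CNY at 1.24%, and sell the proceeds forward at 0.8209.
Arbitrage profit = |148,828,066.75 − 144,050,407.06| = BRL 4,777,660.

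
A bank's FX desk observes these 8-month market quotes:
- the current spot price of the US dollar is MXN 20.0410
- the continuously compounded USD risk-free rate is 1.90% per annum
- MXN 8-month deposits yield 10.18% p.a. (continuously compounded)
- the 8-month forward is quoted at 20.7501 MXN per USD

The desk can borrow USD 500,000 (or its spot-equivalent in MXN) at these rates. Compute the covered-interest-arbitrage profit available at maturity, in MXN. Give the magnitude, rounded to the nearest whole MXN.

T = 8/12 years.
Keep in USD, deliver into the forward: 500,000·1.0127472287·20.7501 = MXN 10,507,303.14.
Swap to MXN now, deposit: 500,000·20.0410·1.0702226026 = MXN 10,724,165.59.
The quoted forward undervalues USD, so borrow USD, convert to MXN at spot, deposit the MXN at 10.18%, and buy USD forward at 20.7501 to cover the loan.
The gap between the two covered legs is MXN 216,862.

MXN 216,862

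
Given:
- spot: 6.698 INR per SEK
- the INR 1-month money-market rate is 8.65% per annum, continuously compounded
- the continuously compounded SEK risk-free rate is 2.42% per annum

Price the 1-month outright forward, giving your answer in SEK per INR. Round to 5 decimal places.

0.14853

T = 1/12 years.
INR growth factor: e^(0.0865×1/12) = 1.0072344.
Growth of 1 SEK over T: e^(0.0242×1/12) = 1.0020187.
Forward (INR per SEK) = 6.698 × 1.0072344 / 1.0020187 = 6.732864.
Invert for SEK per INR: 1 / 6.732864 = 0.14853.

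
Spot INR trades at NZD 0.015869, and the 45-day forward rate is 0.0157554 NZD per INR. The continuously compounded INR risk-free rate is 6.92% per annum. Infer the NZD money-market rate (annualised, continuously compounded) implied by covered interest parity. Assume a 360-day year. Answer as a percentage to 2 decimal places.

1.17%

T = 45/360 years.
By CIP, F/S equals the NZD-to-INR growth ratio: 0.0157554/0.015869 = 0.9928414.
INR growth factor: e^(0.0692×45/360) = 1.0086875.
So the NZD growth factor = 1.0014667.
r = ln(1.0014667)/(45/360) = 0.011725 → 1.17%.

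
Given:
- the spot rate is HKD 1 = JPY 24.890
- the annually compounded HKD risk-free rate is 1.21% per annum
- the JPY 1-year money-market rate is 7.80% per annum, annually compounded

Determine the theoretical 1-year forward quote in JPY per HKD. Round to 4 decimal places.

T = 1 year.
Growth of 1 JPY over T: (1 + 0.0780)^1 = 1.078000.
HKD accumulates by (1 + 0.0121)^1 = 1.012100.
CIP: F = S · (grow JPY)/(grow HKD) = 24.89 × 1.078000/1.012100 = 26.510641 JPY per HKD.

26.5106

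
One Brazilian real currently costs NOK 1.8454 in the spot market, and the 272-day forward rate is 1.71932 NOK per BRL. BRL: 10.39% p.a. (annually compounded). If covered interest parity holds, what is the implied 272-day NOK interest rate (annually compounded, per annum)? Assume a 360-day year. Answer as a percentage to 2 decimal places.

T = 272/360 years.
CIP gives F = S · g_NOK/g_BRL, so g_NOK/g_BRL = 1.71932/1.8454 = 0.9316788.
BRL growth factor: (1 + 0.1039)^(272/360) = 1.0775459.
Hence g_NOK = 1.0039267.
r = 1.0039267^(360/272) − 1 = 0.005200 → 0.52%.

0.52%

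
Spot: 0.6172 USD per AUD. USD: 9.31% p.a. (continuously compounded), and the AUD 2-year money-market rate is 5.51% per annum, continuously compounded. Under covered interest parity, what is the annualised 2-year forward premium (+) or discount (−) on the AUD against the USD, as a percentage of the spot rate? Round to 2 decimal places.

+3.95%

T = 2 years.
CIP forward (USD per AUD) = 0.6172 × 1.2046632/1.1165013 = 0.6659357.
Annualised premium = (F − S)/S × (1/T) = (0.6659357 − 0.6172)/0.6172 ÷ 2 = 3.95%.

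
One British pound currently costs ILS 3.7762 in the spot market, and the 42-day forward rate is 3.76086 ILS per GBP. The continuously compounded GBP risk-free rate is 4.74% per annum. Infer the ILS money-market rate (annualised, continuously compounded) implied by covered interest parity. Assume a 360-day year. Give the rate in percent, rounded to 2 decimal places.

T = 42/360 years.
F/S = 3.76086/3.7762 = 0.9959377 = (growth of ILS) / (growth of GBP).
The GBP side grows by e^(0.0474×42/360) = 1.0055453.
That pins the ILS growth at 1.0014605.
r = ln(1.0014605)/(42/360) = 0.012509 → 1.25%.

1.25%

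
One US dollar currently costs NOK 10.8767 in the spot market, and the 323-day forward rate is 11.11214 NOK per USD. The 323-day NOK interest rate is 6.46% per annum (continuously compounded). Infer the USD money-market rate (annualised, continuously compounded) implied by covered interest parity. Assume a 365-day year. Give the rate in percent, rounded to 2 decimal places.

4.04%

T = 323/365 years.
CIP gives F = S · g_NOK/g_USD, so g_NOK/g_USD = 11.11214/10.8767 = 1.0216463.
The NOK side grows by e^(0.0646×323/365) = 1.0588322.
Hence g_USD = 1.036398.
r = ln(1.036398)/(323/365) = 0.040400 → 4.04%.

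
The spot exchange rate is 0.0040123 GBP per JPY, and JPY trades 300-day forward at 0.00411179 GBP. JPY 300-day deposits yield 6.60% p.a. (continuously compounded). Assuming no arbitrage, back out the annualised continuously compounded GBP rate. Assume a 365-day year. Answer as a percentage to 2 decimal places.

9.58%

T = 300/365 years.
F/S = 0.00411179/0.0040123 = 1.0247963 = (growth of GBP) / (growth of JPY).
The JPY side grows by e^(0.0660×300/365) = 1.0557449.
So the GBP growth factor = 1.0819235.
Take logs: ln 1.0819235 / (300/365) = 0.095801, so 9.58%.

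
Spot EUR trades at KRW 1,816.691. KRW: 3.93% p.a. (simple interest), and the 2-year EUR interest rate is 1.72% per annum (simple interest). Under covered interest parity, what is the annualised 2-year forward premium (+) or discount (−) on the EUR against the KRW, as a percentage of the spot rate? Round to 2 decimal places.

T = 2 years.
CIP forward (KRW per EUR) = 1816.691 × 1.078600/1.034400 = 1894.318361.
(F − S)/S ÷ T = (1894.318361 − 1816.691)/1816.691/2 = 0.021365 → 2.14%.

+2.14%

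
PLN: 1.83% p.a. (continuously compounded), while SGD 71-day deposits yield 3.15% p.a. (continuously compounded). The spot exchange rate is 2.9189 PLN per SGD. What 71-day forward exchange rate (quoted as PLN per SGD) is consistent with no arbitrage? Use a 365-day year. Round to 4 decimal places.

T = 71/365 years.
PLN accumulates by e^(0.0183×71/365) = 1.0035661.
Growth of 1 SGD over T: e^(0.0315×71/365) = 1.0061462.
So F = 2.9189 × 1.0035661 / 1.0061462 = 2.911415 (PLN/SGD).

2.9114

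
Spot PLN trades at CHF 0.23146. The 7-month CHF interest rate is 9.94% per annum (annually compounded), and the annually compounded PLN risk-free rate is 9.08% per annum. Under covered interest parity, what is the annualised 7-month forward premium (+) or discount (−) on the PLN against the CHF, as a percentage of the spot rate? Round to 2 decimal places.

T = 7/12 years.
No-arbitrage forward: 0.23146 × 1.0568358 / 1.0520055 = 0.23252275 CHF/PLN.
Annualised premium = (F − S)/S × (1/T) = (0.23252275 − 0.23146)/0.23146 ÷ (7/12) = 0.79%.

+0.79%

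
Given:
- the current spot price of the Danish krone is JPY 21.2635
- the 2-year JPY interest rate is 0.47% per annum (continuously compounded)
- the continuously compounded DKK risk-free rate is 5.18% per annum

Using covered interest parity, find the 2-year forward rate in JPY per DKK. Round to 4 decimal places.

19.3519

T = 2 years.
JPY growth factor: e^(0.0047×2) = 1.00944432.
DKK growth factor: e^(0.0518×2) = 1.1091567.
So F = 21.2635 × 1.00944432 / 1.1091567 = 19.351927 (JPY/DKK).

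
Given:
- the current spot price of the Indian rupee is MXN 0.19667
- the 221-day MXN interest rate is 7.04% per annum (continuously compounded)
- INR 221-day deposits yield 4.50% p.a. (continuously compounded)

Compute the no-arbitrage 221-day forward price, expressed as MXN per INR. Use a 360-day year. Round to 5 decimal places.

T = 221/360 years.
MXN accumulates by e^(0.0704×221/360) = 1.0441653.
INR growth factor: e^(0.0450×221/360) = 1.0280101.
CIP: F = S · (grow MXN)/(grow INR) = 0.19667 × 1.0441653/1.0280101 = 0.1997607 MXN per INR.

0.19976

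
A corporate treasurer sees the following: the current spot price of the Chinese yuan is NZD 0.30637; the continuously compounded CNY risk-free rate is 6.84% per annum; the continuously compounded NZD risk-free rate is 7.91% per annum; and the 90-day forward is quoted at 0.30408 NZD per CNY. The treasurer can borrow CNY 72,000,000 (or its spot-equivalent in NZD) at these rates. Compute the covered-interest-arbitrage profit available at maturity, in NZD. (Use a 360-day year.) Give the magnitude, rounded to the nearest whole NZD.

NZD 227,829

T = 90/360 years.
Route A — deposit CNY, sell forward: 72,000,000 × 1.0172470419 × 0.30408 = NZD 22,271,362.60.
Route B — convert at spot, deposit NZD: 72,000,000 × 0.30637 × 1.0199718205 = NZD 22,499,191.20.
The quoted forward undervalues CNY, so borrow CNY, convert to NZD at spot, deposit the NZD at 7.91%, and buy CNY forward at 0.30408 to cover the loan.
Profit = 22,499,191.20 − 22,271,362.60 = NZD 227,829.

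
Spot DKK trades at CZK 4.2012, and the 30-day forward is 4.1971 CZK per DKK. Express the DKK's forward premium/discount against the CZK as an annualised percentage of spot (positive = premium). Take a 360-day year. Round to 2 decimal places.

-1.17%

T = 30/360 years.
Period premium: (4.1971 − 4.2012)/4.2012 = -0.0009759.
×(1/T) gives -1.17% p.a.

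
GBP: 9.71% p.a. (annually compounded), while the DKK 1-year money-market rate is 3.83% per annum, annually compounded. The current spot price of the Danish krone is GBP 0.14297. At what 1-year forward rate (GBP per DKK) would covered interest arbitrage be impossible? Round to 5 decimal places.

T = 1 year.
GBP accumulates by (1 + 0.0971)^1 = 1.097100.
Growth of 1 DKK over T: (1 + 0.0383)^1 = 1.038300.
So F = 0.14297 × 1.097100 / 1.038300 = 0.1510665 (GBP/DKK).

0.15107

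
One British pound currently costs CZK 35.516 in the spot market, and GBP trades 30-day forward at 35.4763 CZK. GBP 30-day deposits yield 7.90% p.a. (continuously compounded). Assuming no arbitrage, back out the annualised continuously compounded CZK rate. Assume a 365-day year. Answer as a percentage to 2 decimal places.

T = 30/365 years.
By CIP, F/S equals the CZK-to-GBP growth ratio: 35.4763/35.516 = 0.9988822.
GBP growth factor: e^(0.0790×30/365) = 1.0065143.
That pins the CZK growth at 1.0053892.
Take logs: ln 1.0053892 / (30/365) = 0.065393, so 6.54%.

6.54%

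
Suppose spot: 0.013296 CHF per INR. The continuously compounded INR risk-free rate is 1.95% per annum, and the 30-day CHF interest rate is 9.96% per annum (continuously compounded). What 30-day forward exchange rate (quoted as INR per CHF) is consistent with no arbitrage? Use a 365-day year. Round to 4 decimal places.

T = 30/365 years.
Growth of 1 CHF over T: e^(0.0996×30/365) = 1.0082199.
INR accumulates by e^(0.0195×30/365) = 1.00160402.
Forward (CHF per INR) = 0.013296 × 1.0082199 / 1.00160402 = 0.013383824.
Invert for INR per CHF: 1 / 0.013383824 = 74.7171.

74.7171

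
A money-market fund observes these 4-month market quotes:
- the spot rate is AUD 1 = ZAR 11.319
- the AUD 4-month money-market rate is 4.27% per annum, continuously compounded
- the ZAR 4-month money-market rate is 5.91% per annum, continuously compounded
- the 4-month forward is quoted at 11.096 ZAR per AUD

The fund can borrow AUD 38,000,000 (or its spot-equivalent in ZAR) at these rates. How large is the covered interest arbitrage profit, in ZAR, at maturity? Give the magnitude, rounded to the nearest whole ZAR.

T = 4/12 years.
Keep in AUD, deliver into the forward: 38,000,000·1.01433510952·11.096 = ZAR 427,692,370.26.
Swap to ZAR now, deposit: 38,000,000·11.319·1.01989532553 = ZAR 438,679,417.21.
The quoted forward undervalues AUD, so borrow AUD, convert to ZAR at spot, deposit the ZAR at 5.91%, and buy AUD forward at 11.096 to cover the loan.
The gap between the two covered legs is ZAR 10,987,047.

ZAR 10,987,047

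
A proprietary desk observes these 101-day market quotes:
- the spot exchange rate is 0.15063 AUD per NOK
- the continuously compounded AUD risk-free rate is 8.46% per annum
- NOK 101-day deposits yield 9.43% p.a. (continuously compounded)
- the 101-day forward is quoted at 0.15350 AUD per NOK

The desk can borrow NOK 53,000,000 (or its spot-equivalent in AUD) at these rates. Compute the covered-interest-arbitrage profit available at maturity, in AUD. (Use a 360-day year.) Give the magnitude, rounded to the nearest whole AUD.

T = 101/360 years.
Invest the NOK and cover forward: 53,000,000 × 1.026809466 × 0.15350 = AUD 8,353,608.41.
Convert at spot and invest in AUD: 53,000,000 × 0.15063 × 1.024018917 = AUD 8,175,142.38.
The quoted forward overvalues NOK, so borrow AUD, buy NOK at spot, deposit the NOK at 9.43%, and sell the proceeds forward at 0.15350.
Arbitrage profit = |8,353,608.41 − 8,175,142.38| = AUD 178,466.

AUD 178,466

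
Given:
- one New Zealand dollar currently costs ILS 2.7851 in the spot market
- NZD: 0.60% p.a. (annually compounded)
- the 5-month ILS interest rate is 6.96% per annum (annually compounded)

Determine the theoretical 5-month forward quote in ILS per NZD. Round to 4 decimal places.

2.8572

T = 5/12 years.
ILS growth factor: (1 + 0.0696)^(5/12) = 1.028432.
Growth of 1 NZD over T: (1 + 0.0060)^(5/12) = 1.0024956.
So F = 2.7851 × 1.028432 / 1.0024956 = 2.857156 (ILS/NZD).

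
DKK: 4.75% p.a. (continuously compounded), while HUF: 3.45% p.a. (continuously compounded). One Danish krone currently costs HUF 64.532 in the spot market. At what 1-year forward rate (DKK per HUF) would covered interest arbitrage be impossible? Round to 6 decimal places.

0.015699

T = 1 year.
HUF growth factor: e^(0.0345×1) = 1.035102.
Growth of 1 DKK over T: e^(0.0475×1) = 1.0486462.
So F = 64.532 × 1.035102 / 1.0486462 = 63.69851 (HUF/DKK).
Invert for DKK per HUF: 1 / 63.69851 = 0.015699.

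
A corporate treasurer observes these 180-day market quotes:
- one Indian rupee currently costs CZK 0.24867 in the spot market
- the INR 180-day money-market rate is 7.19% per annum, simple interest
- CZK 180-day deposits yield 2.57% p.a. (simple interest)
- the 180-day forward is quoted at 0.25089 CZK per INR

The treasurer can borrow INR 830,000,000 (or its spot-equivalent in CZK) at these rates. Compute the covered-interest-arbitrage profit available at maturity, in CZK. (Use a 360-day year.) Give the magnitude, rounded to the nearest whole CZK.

T = 180/360 years.
Invest the INR and cover forward: 830,000,000 × 1.035950 × 0.25089 = CZK 215,724,881.27.
Convert at spot and invest in CZK: 830,000,000 × 0.24867 × 1.012850 = CZK 209,048,289.89.
The quoted forward overvalues INR, so borrow CZK, buy INR at spot, deposit the INR at 7.19%, and sell the proceeds forward at 0.25089.
Arbitrage profit = |215,724,881.27 − 209,048,289.89| = CZK 6,676,591.

CZK 6,676,591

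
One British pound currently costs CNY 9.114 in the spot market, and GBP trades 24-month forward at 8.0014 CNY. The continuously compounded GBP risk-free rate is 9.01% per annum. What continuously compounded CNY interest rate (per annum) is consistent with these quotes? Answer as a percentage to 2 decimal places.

2.50%

T = 2 years.
CIP gives F = S · g_CNY/g_GBP, so g_CNY/g_GBP = 8.0014/9.114 = 0.8779241.
The GBP side grows by e^(0.0901×2) = 1.1974568.
So the CNY growth factor = 1.0512762.
r = ln(1.0512762)/2 = 0.025002 → 2.50%.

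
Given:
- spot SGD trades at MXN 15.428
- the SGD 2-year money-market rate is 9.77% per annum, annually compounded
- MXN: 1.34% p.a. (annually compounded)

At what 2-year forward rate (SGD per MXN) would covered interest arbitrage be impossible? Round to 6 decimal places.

T = 2 years.
MXN accumulates by (1 + 0.0134)^2 = 1.0269796.
SGD accumulates by (1 + 0.0977)^2 = 1.2049453.
So F = 15.428 × 1.0269796 / 1.2049453 = 13.14934 (MXN/SGD).
Invert for SGD per MXN: 1 / 13.14934 = 0.076049.

0.076049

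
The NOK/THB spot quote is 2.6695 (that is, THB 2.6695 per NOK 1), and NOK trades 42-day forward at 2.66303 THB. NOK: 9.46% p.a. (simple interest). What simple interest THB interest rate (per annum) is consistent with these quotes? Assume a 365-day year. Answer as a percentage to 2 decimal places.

T = 42/365 years.
F/S = 2.66303/2.6695 = 0.9975763 = (growth of THB) / (growth of NOK).
The NOK side grows by 1 + 0.0946×42/365 = 1.0108855.
Hence g_THB = 1.0084354.
r = (1.0084354 − 1)/(42/365) = 0.073308 → 7.33%.

7.33%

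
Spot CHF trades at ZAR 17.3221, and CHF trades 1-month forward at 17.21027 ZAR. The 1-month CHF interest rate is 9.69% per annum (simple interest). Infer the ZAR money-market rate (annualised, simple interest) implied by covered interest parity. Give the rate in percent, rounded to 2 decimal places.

1.88%

T = 1/12 years.
F/S = 17.21027/17.3221 = 0.9935441 = (growth of ZAR) / (growth of CHF).
The CHF side grows by 1 + 0.0969×1/12 = 1.008075.
That pins the ZAR growth at 1.001567.
(1.001567 − 1)/T = 0.018804, i.e. 1.88%.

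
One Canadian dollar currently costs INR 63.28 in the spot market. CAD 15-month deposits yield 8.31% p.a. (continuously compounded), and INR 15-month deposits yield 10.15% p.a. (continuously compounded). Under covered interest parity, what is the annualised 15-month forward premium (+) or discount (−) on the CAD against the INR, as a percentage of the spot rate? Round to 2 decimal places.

+1.86%

T = 15/12 years.
F = S · g_INR/g_CAD = 63.28 × 1.1352751/1.1094618 = 64.75230.
Annualised premium = (F − S)/S × (1/T) = (64.75230 − 63.28)/63.28 ÷ (15/12) = 1.86%.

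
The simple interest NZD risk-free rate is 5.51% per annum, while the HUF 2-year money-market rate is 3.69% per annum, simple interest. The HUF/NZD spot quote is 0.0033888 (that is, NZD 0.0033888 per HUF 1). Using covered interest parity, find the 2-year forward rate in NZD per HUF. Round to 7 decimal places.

T = 2 years.
NZD growth factor: 1 + 0.0551×2 = 1.110200.
HUF growth factor: 1 + 0.0369×2 = 1.073800.
CIP: F = S · (grow NZD)/(grow HUF) = 0.0033888 × 1.110200/1.073800 = 0.003503675 NZD per HUF.

0.0035037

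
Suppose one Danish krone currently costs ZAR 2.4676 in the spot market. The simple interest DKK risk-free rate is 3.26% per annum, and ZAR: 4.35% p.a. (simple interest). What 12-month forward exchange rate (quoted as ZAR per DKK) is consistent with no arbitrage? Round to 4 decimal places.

2.4936

T = 1 year.
Growth of 1 ZAR over T: 1 + 0.0435×1 = 1.043500.
DKK accumulates by 1 + 0.0326×1 = 1.032600.
Forward (ZAR per DKK) = 2.4676 × 1.043500 / 1.032600 = 2.493648.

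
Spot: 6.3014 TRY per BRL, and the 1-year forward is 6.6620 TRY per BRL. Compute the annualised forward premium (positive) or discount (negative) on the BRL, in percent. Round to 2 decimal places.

+5.72%

T = 1 year.
(F − S)/S = (6.6620 − 6.3014)/6.3014 = 0.0572254.
Per annum: 0.0572254 / 1 = 0.057225 = 5.72%.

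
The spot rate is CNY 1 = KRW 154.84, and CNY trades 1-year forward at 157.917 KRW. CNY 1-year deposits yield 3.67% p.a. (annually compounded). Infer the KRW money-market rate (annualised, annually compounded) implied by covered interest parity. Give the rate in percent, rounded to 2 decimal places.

T = 1 year.
By CIP, F/S equals the KRW-to-CNY growth ratio: 157.917/154.84 = 1.0198721.
CNY growth factor: (1 + 0.0367)^1 = 1.036700.
So the KRW growth factor = 1.0573014.
Annualise: 1.0573014^(1/1) − 1 = 0.057301 = 5.73%.

5.73%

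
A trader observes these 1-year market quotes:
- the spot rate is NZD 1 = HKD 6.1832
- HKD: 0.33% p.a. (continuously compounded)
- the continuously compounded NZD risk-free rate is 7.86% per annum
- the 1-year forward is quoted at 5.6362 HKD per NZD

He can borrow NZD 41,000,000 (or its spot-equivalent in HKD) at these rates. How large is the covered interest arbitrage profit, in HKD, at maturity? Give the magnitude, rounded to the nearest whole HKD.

T = 1 year.
Route A — deposit NZD, sell forward: 41,000,000 × 1.08177152691 × 5.6362 = HKD 249,980,307.88.
Route B — convert at spot, deposit HKD: 41,000,000 × 6.1832 × 1.00330545099 = HKD 254,349,168.85.
The quoted forward undervalues NZD, so borrow NZD, convert to HKD at spot, deposit the HKD at 0.33%, and buy NZD forward at 5.6362 to cover the loan.
The gap between the two covered legs is HKD 4,368,861.

HKD 4,368,861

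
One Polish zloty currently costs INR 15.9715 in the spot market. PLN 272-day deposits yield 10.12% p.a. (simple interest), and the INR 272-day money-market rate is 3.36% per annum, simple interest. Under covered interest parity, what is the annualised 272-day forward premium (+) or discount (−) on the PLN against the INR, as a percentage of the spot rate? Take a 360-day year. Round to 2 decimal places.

-6.28%

T = 272/360 years.
CIP forward (INR per PLN) = 15.9715 × 1.0253867/1.0764622 = 15.2136914.
(F − S)/S ÷ T = (15.2136914 − 15.9715)/15.9715/(272/360) = -0.062798 → -6.28%.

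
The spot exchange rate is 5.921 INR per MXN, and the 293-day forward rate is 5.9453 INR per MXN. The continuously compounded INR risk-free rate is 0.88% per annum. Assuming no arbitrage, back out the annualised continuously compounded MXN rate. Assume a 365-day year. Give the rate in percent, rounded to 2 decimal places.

T = 293/365 years.
F/S = 5.9453/5.921 = 1.0041040 = (growth of INR) / (growth of MXN).
INR growth factor: e^(0.0088×293/365) = 1.0070891.
That pins the MXN growth at 1.0029729.
r = ln(1.0029729)/(293/365) = 0.003698 → 0.37%.

0.37%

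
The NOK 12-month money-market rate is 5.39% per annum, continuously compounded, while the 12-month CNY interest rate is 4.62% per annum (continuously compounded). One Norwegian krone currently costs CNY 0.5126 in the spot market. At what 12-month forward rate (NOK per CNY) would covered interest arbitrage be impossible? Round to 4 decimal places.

1.9659

T = 1 year.
Growth of 1 CNY over T: e^(0.0462×1) = 1.0472838.
Growth of 1 NOK over T: e^(0.0539×1) = 1.0553791.
CIP: F = S · (grow CNY)/(grow NOK) = 0.5126 × 1.0472838/1.0553791 = 0.5086681 CNY per NOK.
Invert for NOK per CNY: 1 / 0.5086681 = 1.9659.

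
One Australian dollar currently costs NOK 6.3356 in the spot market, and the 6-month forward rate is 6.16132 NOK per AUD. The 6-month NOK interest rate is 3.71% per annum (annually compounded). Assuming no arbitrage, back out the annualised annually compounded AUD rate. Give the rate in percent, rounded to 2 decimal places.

T = 6/12 years.
By CIP, F/S equals the NOK-to-AUD growth ratio: 6.16132/6.3356 = 0.9724920.
The NOK side grows by (1 + 0.0371)^(6/12) = 1.0183811.
That pins the AUD growth at 1.0471871.
r = 1.0471871^(12/6) − 1 = 0.096601 → 9.66%.

9.66%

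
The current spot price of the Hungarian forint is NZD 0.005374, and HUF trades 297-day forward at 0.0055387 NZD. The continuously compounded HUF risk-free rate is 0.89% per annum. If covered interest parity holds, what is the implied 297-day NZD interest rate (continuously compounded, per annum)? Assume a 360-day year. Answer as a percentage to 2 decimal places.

T = 297/360 years.
CIP gives F = S · g_NZD/g_HUF, so g_NZD/g_HUF = 0.0055387/0.005374 = 1.0306476.
HUF growth factor: e^(0.0089×297/360) = 1.0073695.
Hence g_NZD = 1.038243.
Take logs: ln 1.038243 / (297/360) = 0.045491, so 4.55%.

4.55%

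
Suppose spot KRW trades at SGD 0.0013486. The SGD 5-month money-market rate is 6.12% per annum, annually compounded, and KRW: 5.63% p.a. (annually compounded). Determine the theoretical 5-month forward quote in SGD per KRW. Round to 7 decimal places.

0.0013512

T = 5/12 years.
SGD growth factor: (1 + 0.0612)^(5/12) = 1.025059.
KRW accumulates by (1 + 0.0563)^(5/12) = 1.0230842.
So F = 0.0013486 × 1.025059 / 1.0230842 = 0.001351203 (SGD/KRW).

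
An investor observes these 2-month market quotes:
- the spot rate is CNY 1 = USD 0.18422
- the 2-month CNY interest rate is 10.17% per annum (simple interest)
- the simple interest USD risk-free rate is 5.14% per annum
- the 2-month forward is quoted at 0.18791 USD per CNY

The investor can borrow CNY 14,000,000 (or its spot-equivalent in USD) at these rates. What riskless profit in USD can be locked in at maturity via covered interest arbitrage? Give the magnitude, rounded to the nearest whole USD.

T = 2/12 years.
Route A — deposit CNY, sell forward: 14,000,000 × 1.016950 × 0.18791 = USD 2,675,331.04.
Route B — convert at spot, deposit USD: 14,000,000 × 0.18422 × 1.008566667 = USD 2,601,174.12.
The quoted forward overvalues CNY, so borrow USD, buy CNY at spot, deposit the CNY at 10.17%, and sell the proceeds forward at 0.18791.
Arbitrage profit = |2,675,331.04 − 2,601,174.12| = USD 74,157.

USD 74,157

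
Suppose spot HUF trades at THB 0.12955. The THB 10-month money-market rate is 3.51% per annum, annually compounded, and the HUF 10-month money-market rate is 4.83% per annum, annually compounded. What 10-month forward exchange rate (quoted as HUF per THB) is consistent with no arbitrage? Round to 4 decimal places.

T = 10/12 years.
THB accumulates by (1 + 0.0351)^(10/12) = 1.0291656.
HUF growth factor: (1 + 0.0483)^(10/12) = 1.040091.
CIP: F = S · (grow THB)/(grow HUF) = 0.12955 × 1.0291656/1.040091 = 0.1281892 THB per HUF.
Invert for HUF per THB: 1 / 0.1281892 = 7.8010.

7.8010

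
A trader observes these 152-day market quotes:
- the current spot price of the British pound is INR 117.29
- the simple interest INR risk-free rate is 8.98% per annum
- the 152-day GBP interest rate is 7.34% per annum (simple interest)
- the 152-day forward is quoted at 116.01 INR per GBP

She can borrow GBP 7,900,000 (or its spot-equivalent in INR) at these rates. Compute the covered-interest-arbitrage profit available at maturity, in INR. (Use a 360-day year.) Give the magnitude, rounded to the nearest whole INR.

T = 152/360 years.
Invest the GBP and cover forward: 7,900,000 × 1.03099111111 × 116.01 = INR 944,881,702.52.
Convert at spot and invest in INR: 7,900,000 × 117.29 × 1.03791555556 = INR 961,723,212.54.
The quoted forward undervalues GBP, so borrow GBP, convert to INR at spot, deposit the INR at 8.98%, and buy GBP forward at 116.01 to cover the loan.
Profit = 961,723,212.54 − 944,881,702.52 = INR 16,841,510.

INR 16,841,510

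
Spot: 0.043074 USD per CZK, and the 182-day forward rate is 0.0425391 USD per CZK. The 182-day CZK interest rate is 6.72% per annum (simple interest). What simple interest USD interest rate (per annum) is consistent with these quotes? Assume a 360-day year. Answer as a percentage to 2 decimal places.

T = 182/360 years.
CIP gives F = S · g_USD/g_CZK, so g_USD/g_CZK = 0.0425391/0.043074 = 0.9875818.
The CZK side grows by 1 + 0.0672×182/360 = 1.0339733.
So the USD growth factor = 1.0211332.
(1.0211332 − 1)/T = 0.041802, i.e. 4.18%.

4.18%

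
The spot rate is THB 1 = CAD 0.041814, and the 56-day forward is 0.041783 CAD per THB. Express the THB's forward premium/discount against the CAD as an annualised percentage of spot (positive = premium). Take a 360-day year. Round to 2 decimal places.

-0.48%

T = 56/360 years.
THB trades forward at -0.07414% vs spot over the period.
×(1/T) gives -0.48% p.a.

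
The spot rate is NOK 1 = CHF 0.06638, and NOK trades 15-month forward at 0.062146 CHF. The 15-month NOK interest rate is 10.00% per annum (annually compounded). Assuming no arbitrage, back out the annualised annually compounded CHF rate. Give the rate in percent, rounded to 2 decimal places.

4.35%

T = 15/12 years.
F/S = 0.062146/0.06638 = 0.9362157 = (growth of CHF) / (growth of NOK).
The NOK side grows by (1 + 0.1000)^(15/12) = 1.1265251.
That pins the CHF growth at 1.0546705.
r = 1.0546705^(12/15) − 1 = 0.043502 → 4.35%.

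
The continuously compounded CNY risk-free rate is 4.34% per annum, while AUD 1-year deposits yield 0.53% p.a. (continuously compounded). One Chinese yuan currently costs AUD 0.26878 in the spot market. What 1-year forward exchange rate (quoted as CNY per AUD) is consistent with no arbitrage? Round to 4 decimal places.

T = 1 year.
AUD accumulates by e^(0.0053×1) = 1.0053141.
Growth of 1 CNY over T: e^(0.0434×1) = 1.0443556.
So F = 0.26878 × 1.0053141 / 1.0443556 = 0.2587321 (AUD/CNY).
Quoted the other way: 1/0.2587321 = 3.8650 CNY per AUD.

3.8650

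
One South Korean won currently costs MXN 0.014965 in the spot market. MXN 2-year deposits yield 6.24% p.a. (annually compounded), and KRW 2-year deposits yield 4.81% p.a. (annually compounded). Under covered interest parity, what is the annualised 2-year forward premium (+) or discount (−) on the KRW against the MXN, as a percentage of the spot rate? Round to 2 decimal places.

+1.37%

T = 2 years.
F = S · g_MXN/g_KRW = 0.014965 × 1.1286938/1.0985136 = 0.015376143.
Annualised premium = (F − S)/S × (1/T) = (0.015376143 − 0.014965)/0.014965 ÷ 2 = 1.37%.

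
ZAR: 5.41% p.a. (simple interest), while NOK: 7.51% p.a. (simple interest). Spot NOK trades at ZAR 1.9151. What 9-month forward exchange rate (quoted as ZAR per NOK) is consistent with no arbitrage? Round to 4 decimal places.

1.8865

T = 9/12 years.
ZAR accumulates by 1 + 0.0541×9/12 = 1.040575.
Growth of 1 NOK over T: 1 + 0.0751×9/12 = 1.056325.
Forward (ZAR per NOK) = 1.9151 × 1.040575 / 1.056325 = 1.886546.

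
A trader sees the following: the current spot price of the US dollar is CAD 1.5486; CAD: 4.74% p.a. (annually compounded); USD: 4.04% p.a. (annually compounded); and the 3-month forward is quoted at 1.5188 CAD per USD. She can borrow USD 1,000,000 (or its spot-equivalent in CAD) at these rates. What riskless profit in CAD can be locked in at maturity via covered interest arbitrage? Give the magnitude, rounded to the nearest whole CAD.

CAD 32,721

T = 3/12 years.
Invest the USD and cover forward: 1,000,000 × 1.009950494 × 1.5188 = CAD 1,533,912.81.
Convert at spot and invest in CAD: 1,000,000 × 1.5486 × 1.011645007 = CAD 1,566,633.46.
The quoted forward undervalues USD, so borrow USD, convert to CAD at spot, deposit the CAD at 4.74%, and buy USD forward at 1.5188 to cover the loan.
The gap between the two covered legs is CAD 32,721.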